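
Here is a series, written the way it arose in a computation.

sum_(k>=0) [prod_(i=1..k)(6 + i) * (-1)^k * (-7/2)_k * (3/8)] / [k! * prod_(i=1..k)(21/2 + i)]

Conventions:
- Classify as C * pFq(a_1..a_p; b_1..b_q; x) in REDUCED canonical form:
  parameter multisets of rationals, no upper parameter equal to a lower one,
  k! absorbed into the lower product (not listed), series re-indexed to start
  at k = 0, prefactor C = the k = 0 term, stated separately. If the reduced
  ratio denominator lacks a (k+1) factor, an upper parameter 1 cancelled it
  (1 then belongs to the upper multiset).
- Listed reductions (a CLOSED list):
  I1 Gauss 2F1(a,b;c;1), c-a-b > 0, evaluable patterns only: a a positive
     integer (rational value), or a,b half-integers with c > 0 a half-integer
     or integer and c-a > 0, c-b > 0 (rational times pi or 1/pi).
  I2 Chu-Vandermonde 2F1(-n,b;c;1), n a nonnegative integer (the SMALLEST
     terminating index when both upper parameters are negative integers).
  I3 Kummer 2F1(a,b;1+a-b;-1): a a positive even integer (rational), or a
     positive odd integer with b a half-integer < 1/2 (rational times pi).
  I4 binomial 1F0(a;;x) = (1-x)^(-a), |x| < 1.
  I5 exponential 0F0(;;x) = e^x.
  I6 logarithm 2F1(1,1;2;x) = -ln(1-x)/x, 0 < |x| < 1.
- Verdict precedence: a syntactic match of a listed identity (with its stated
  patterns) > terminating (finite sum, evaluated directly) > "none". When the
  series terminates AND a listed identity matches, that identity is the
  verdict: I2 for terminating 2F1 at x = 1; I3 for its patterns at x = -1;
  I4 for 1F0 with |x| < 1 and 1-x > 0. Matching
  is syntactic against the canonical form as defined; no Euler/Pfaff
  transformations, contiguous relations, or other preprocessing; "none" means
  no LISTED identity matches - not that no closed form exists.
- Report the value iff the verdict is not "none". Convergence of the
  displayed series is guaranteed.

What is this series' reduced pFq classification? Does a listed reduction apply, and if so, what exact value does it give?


Structural cue: with t_0 = 3/8, the running product (C = 3/8, x = -1) telescopes to a rising factorial.
Step ratio: r(k) = (-1) * (k-7/2) (k+7) / [(k+23/2) (k+1)] - rational; roots negated = parameters, x = (-1), C = 3/8.

Canonical form: C = 3/8 times 2F1 with upper {-7/2, 7}, lower {23/2}, x = -1. Verdict: this is the Kummer evaluation I3 (x = -1; c = 23/2 equals 1+a-b for upper {-7/2, 7}: listed pattern). Sum: (43648605/67108864) * pi.


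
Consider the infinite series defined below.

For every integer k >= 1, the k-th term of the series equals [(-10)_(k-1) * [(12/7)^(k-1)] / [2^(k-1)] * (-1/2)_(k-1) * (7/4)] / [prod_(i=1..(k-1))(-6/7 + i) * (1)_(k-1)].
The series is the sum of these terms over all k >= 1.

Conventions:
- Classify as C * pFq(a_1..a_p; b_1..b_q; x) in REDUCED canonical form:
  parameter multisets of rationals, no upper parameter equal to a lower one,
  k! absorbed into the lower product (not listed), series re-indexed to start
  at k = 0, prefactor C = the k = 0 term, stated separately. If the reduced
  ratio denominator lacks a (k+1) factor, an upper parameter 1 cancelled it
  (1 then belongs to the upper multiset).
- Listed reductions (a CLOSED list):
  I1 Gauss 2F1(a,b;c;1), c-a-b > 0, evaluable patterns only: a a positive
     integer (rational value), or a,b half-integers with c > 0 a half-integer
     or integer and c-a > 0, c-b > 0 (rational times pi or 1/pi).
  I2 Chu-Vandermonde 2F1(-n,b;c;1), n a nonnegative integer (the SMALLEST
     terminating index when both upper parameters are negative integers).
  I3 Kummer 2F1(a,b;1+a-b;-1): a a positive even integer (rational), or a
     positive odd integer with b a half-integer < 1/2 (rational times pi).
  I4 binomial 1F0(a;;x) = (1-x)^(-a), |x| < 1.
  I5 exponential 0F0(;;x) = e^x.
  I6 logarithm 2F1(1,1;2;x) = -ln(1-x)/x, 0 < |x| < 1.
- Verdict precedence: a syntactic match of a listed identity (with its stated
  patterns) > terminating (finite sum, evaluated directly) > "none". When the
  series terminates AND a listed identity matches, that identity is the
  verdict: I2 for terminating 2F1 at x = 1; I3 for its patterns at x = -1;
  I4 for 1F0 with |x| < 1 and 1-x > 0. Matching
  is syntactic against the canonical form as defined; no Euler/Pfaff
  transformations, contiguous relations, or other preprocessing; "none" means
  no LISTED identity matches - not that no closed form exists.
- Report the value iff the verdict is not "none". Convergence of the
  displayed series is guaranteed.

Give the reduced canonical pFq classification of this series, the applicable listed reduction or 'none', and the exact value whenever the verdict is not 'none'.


Reduced: x = 6/7, 2F1, upper = {-10, -1/2}, lower = {1/7}, C = 7/4. Verdict: terminating - upper -10 stops the sum at k = 10; the 11 terms are added exactly. Its exact value is 53464202659/2247393280.

Key observation: t_0 = 7/4 here, and (1)_k (prefactor 7/4) is k! itself.
Ratio: r(k) = (6/7) * (k-10) (k-1/2) / [(k+1/7) (k+1)] - rational in k, leading ratio (6/7); with t_0 = 7/4, classification follows.


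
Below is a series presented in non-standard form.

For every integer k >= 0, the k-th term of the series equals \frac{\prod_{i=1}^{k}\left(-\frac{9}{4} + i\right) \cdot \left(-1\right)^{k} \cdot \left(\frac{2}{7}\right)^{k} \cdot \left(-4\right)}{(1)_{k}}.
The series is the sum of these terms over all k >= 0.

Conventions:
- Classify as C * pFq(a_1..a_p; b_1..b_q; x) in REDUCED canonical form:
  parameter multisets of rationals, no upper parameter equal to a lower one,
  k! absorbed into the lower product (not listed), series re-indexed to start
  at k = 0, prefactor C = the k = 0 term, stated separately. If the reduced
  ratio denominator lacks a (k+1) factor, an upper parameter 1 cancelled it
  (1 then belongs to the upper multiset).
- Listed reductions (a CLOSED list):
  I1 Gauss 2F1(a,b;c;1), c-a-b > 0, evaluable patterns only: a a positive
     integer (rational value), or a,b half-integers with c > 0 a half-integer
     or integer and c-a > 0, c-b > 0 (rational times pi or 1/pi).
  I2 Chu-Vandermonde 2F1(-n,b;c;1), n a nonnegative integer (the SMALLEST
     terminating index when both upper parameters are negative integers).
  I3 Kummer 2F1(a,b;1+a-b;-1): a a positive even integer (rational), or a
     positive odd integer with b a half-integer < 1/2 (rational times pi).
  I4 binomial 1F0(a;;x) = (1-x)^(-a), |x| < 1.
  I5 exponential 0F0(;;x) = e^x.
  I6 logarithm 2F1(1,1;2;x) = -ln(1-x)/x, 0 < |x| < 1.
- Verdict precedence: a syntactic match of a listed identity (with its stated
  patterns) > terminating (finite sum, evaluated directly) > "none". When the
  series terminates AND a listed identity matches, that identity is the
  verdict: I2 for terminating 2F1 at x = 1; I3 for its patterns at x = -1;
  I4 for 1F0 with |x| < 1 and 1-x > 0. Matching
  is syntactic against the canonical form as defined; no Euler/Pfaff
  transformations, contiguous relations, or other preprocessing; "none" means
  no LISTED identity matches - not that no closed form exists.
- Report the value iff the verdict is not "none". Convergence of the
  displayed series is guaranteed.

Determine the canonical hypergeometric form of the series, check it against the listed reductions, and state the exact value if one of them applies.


At argument -\frac{2}{7}: a 1F0 with upper {-\frac{5}{4}}, lower {-}, scaled by C = -4. Verdict: the I4 binomial reduction fires (the 1F0 binomial series: exponent 5/4, x = -\frac{2}{7}). Exact value: \left(-4\right) \cdot \left(\frac{9}{7}\right)^{\frac{5}{4}}.

Key observation: from the first term -4: the running product (C = -4) telescopes to a rising factorial.
Term ratio: r(k) = -\frac{2}{7} * (k-\frac{5}{4}) / [(k+1)] - poly over poly, x = -\frac{2}{7} from leading terms; C = -4 at k = 0.


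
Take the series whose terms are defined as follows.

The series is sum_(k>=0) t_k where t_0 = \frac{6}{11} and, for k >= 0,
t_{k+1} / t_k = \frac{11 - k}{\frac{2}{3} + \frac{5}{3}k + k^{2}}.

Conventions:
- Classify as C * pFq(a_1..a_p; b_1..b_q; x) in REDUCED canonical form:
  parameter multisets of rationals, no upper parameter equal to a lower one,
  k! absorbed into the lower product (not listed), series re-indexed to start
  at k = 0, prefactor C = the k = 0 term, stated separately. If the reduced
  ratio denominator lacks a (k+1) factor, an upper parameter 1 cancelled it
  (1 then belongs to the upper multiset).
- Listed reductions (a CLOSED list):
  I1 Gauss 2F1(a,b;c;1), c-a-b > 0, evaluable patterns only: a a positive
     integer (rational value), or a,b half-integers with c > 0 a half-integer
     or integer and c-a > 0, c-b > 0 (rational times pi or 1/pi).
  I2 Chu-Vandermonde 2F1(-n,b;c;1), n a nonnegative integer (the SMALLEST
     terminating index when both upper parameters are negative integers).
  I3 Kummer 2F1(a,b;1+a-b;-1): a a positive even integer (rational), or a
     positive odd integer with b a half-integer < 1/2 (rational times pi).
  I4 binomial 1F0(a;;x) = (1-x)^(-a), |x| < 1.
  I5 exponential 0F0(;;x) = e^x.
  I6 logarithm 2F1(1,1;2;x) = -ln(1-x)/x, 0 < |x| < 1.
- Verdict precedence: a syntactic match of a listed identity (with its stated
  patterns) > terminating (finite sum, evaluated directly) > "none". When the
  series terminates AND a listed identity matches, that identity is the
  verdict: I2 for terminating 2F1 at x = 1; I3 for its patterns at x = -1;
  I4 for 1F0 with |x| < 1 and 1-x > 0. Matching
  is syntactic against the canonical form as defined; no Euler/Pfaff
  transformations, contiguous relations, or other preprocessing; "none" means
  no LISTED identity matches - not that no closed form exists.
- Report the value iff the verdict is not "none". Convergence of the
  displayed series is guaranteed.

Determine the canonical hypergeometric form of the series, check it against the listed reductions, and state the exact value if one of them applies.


At argument -1: a 1F1 with upper {-11}, lower {\frac{2}{3}}, scaled by C = \frac{6}{11}. Verdict: terminating at k = 11: the factor (-11)_k kills every later term; summing the 12 survivors is exact. Its exact value is \frac{45737944594521}{511400873984}.

Structural cue: from the first term \frac{6}{11}: roots of the ratio polynomials (prefactor 6/11) are the negated parameters.
Adjacent-term ratio: r(k) = -1 * (k-11) / [(k+\frac{2}{3}) (k+1)] - poly over poly, x = -1 from leading terms; C = \frac{6}{11} at k = 0.


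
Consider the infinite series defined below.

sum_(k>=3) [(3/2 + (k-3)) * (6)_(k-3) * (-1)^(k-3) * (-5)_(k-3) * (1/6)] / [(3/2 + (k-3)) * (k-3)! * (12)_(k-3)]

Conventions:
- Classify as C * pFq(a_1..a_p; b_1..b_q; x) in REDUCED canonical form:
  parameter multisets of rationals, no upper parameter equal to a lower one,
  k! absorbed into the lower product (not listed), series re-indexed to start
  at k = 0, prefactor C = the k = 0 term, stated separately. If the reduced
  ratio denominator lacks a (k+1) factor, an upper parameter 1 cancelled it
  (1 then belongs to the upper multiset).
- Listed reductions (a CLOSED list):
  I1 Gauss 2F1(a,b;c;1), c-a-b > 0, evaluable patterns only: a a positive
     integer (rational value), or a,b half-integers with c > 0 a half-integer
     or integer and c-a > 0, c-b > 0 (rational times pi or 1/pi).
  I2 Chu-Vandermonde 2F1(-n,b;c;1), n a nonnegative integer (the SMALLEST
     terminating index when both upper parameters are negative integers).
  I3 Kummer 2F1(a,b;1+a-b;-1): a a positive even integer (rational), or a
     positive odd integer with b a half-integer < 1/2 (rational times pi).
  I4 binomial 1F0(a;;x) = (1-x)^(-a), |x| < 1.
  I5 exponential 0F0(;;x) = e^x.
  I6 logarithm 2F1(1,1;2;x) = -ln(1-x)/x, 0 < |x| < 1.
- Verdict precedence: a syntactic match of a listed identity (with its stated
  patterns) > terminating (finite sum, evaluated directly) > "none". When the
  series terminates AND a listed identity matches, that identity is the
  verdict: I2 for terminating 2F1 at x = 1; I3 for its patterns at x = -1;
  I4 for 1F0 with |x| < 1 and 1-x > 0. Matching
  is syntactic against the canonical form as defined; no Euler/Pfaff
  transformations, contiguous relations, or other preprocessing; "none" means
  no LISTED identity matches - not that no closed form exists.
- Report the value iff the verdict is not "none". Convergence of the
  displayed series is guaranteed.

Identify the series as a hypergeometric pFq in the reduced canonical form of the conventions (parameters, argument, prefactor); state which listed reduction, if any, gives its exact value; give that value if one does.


This is 1/6 * 2F1(-5, 6; 12; -1) in reduced canonical form. Verdict: Kummer's theorem (I3) fires (x = -1; c = 12 equals 1+a-b for upper {-5, 6}: listed pattern). Its exact value is 11/8.

Key step: from the first term 1/6: the factor k + 3/2 cancels (top and bottom), leaving C = 1/6.
Ratio: r(k) = (-1) * (k-5) (k+6) / [(k+12) (k+1)] - rational in k, leading ratio (-1); with t_0 = 1/6, classification follows.


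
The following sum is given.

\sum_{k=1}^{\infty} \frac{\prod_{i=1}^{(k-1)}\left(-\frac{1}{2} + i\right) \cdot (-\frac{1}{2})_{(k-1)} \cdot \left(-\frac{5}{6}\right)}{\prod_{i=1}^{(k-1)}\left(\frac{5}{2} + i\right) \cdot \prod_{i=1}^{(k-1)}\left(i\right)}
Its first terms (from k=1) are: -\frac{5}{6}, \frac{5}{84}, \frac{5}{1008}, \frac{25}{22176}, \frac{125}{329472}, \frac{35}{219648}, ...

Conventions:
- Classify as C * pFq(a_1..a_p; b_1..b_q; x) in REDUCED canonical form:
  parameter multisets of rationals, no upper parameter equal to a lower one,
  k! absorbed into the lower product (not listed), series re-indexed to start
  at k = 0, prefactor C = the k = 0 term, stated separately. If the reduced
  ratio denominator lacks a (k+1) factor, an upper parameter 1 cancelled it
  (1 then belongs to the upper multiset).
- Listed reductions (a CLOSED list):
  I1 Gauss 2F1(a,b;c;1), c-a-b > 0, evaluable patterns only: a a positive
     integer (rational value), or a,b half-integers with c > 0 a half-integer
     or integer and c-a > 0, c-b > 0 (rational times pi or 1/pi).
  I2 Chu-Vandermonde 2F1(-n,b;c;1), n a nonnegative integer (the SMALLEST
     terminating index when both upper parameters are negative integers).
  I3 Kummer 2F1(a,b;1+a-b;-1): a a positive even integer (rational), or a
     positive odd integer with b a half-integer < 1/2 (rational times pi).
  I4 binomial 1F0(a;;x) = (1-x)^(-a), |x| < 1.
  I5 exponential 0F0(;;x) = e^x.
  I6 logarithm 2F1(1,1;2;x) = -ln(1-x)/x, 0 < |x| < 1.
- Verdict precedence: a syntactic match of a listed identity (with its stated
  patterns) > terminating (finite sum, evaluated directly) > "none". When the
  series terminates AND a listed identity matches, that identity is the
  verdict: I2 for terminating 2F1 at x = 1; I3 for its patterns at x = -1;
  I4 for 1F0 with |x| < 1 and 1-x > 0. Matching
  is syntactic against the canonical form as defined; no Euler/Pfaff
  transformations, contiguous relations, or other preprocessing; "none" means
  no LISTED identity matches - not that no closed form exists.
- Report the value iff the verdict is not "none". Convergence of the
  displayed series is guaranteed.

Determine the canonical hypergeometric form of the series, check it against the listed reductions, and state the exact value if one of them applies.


The tell: t_0 = -\frac{5}{6} here, and the lower running product (C = -5/6) is a rising factorial.
Ratio: r(k) = 1 * (k-\frac{1}{2}) (k+\frac{1}{2}) / [(k+\frac{7}{2}) (k+1)] ; factor over Q: parameters, x = 1, and C = -\frac{5}{6}.

Prefactor -\frac{5}{6}, argument 1: 2F1 with upper {-\frac{1}{2}, \frac{1}{2}} over lower {\frac{7}{2}}. Verdict at x = 1: Gauss (I1, half-integer pattern) matches (x = 1; upper {-\frac{1}{2}, \frac{1}{2}} half-integers, c = \frac{7}{2} in the evaluable pattern). Value: \left(-\frac{125}{512}\right) \cdot \pi.


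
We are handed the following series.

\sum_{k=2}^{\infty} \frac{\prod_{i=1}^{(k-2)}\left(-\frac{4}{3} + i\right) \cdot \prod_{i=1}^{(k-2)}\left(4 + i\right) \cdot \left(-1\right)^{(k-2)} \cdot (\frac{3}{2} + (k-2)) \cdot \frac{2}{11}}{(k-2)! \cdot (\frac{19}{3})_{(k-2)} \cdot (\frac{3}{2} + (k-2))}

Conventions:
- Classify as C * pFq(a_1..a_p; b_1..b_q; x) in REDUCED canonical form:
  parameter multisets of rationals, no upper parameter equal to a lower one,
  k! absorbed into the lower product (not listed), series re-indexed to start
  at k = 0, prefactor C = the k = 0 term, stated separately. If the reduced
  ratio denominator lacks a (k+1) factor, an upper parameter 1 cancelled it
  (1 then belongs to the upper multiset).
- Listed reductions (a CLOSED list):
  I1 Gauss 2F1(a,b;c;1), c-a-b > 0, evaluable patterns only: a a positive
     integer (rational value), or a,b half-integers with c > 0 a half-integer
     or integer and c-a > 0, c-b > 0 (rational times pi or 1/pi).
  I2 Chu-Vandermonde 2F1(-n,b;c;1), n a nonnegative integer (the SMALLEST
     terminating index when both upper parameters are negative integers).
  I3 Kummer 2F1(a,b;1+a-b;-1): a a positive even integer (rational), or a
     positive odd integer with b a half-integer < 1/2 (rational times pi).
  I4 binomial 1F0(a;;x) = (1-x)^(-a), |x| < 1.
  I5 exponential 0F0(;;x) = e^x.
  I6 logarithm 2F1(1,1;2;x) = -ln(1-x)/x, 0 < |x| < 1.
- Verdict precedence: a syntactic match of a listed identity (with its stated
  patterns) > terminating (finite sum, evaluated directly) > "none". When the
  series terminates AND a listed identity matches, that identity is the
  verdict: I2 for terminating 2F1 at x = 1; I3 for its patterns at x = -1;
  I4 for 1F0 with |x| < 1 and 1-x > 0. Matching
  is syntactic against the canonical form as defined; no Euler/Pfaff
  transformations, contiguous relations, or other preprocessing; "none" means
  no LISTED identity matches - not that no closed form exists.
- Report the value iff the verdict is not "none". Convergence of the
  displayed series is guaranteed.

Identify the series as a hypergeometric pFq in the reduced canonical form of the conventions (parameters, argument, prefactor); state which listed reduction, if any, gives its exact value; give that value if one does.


Prefactor \frac{2}{11}, argument -1: 2F1 with upper {-\frac{1}{3}, 5} over lower {\frac{19}{3}}. Verdict: none - at argument -1 the multisets {-\frac{1}{3}, 5} ; {\frac{19}{3}} match no listed identity.

Key observation: from the first term \frac{2}{11}: the running product (prefactor 2/11) telescopes to a rising factorial.
Consecutive-term ratio: r(k) = -1 * (k-\frac{1}{3}) (k+5) / [(k+\frac{19}{3}) (k+1)] - rational in k. x = -1; t_0 = \frac{2}{11}; negate the roots.


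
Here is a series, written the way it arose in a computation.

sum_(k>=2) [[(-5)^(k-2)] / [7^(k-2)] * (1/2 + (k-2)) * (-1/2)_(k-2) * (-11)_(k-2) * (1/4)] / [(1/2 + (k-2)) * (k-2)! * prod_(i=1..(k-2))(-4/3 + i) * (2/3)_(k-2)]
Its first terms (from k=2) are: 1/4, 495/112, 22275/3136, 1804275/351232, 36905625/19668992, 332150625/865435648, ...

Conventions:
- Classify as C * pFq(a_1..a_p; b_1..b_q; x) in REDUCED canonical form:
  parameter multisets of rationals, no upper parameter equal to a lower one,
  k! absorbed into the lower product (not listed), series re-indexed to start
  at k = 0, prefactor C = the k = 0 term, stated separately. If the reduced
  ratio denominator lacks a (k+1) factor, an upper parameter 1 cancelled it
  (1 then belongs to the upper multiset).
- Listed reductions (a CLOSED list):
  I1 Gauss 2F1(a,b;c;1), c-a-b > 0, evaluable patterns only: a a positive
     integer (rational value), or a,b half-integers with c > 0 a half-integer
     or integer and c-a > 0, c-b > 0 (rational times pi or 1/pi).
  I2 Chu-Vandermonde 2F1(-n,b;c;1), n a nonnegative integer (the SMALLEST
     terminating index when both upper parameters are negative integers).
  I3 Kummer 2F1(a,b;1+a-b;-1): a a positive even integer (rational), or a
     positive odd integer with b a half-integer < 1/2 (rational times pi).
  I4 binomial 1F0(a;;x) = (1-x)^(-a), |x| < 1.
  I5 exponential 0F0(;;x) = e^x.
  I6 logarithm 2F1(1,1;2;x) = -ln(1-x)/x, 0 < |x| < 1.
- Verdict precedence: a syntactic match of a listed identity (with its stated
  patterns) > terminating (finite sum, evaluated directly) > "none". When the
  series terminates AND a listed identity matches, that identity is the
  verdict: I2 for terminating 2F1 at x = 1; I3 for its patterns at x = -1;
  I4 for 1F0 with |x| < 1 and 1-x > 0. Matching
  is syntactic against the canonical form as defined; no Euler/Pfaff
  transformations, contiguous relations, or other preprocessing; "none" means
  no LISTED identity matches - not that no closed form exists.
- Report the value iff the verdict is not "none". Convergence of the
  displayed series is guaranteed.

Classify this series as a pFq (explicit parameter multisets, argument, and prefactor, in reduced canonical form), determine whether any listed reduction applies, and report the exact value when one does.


At argument -5/7: a 2F2 with upper {-11, -1/2}, lower {-1/3, 2/3}, scaled by C = 1/4. Verdict: terminating - upper parameter -11 makes this a finite sum (last index 11), evaluated exactly. Hence: 6463872143059812788506752464291/336309030064943129661909499904.

Key observation: t_0 = 1/4 here, and the two geometric factors (C = 1/4, x = -5/7) combine into one argument.
Step ratio: r(k) = (-5/7) * (k-11) (k-1/2) / [(k-1/3) (k+2/3) (k+1)] ; factor over Q: parameters, x = (-5/7), and C = 1/4.


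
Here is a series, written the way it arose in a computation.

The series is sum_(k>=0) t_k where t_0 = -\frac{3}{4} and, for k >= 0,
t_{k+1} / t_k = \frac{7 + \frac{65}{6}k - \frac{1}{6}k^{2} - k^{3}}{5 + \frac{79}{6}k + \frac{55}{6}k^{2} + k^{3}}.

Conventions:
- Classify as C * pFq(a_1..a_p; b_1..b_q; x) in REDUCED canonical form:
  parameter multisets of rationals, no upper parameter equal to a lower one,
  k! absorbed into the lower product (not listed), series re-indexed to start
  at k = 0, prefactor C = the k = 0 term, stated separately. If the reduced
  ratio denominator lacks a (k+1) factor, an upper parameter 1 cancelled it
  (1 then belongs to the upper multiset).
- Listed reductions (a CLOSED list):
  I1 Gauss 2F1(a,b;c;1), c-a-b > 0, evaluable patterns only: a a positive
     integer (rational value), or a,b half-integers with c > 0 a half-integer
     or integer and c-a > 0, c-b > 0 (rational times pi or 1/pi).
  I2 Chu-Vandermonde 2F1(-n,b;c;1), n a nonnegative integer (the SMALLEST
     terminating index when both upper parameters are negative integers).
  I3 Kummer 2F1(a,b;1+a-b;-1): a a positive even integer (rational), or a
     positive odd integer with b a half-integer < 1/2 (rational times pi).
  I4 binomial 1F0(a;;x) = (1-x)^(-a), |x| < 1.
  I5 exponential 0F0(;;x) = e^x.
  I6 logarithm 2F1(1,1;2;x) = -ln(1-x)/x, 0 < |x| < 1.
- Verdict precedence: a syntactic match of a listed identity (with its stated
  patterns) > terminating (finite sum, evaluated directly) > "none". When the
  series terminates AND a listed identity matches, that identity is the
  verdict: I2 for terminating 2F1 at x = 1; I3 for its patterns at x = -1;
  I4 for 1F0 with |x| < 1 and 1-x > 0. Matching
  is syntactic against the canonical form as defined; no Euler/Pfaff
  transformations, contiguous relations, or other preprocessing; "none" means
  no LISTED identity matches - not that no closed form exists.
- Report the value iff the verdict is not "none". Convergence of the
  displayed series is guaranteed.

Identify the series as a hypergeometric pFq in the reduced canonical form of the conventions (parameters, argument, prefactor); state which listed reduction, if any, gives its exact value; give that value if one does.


Classification (C = -\frac{3}{4}): 2F1 with upper {-\frac{7}{2}, 3}, lower {\frac{15}{2}}, argument x = -1. Verdict: Kummer (I3) applies (x = -1; c = \frac{15}{2} equals 1+a-b for upper {-\frac{7}{2}, 3}: listed pattern). Sum: \left(-\frac{27027}{32768}\right) \cdot \pi.

First insight: from the first term -\frac{3}{4}: cancel k + 2/3 from the displayed ratio first; then C = -3/4, x = -1.
Adjacent-term ratio: r(k) = -1 * (k-\frac{7}{2}) (k+3) / [(k+\frac{15}{2}) (k+1)] - rational; roots negated = parameters, x = -1, C = -\frac{3}{4}.


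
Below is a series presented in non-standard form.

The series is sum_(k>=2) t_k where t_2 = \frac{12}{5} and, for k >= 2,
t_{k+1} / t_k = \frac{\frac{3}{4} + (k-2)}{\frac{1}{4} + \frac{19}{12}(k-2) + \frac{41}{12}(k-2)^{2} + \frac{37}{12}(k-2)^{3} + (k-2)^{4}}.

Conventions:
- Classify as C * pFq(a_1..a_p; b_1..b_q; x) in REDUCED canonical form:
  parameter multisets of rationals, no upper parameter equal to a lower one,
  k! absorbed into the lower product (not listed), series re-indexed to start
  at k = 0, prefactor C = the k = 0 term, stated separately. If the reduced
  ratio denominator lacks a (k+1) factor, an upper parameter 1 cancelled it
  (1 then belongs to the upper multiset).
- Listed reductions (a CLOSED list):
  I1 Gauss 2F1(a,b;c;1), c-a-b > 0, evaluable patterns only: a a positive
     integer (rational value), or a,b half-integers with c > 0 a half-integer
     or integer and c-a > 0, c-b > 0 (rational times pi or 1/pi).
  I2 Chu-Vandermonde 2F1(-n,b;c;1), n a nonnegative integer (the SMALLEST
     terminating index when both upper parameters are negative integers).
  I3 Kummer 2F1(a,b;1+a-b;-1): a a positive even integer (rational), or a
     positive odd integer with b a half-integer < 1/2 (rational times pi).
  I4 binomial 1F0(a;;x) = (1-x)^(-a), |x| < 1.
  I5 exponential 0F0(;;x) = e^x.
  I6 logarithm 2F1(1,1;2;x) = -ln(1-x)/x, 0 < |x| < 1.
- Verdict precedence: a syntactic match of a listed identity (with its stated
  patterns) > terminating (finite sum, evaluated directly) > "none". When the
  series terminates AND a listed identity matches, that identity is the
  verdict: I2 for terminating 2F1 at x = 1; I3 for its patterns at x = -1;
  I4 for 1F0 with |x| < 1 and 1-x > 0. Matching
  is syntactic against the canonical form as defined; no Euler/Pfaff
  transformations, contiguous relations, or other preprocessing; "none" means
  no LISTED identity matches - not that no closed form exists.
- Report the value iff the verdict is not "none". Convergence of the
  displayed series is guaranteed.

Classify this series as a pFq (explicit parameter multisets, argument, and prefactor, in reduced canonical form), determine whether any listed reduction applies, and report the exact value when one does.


Key step: with t_0 = \frac{12}{5}, the parameter 3/4 appears in both the upper and lower lists and cancels.
Step ratio: r(k) = 1 * 1 / [(k+\frac{1}{3}) (k+1) (k+1)] - rational in k. x = 1; t_0 = \frac{12}{5}; negate the roots.

Prefactor \frac{12}{5}, argument 1: 0F2 with upper {-} over lower {\frac{1}{3}, 1}. Verdict: none - this 0F2 at x = 1 matches no listed pattern, and upper {-} holds no stopper.


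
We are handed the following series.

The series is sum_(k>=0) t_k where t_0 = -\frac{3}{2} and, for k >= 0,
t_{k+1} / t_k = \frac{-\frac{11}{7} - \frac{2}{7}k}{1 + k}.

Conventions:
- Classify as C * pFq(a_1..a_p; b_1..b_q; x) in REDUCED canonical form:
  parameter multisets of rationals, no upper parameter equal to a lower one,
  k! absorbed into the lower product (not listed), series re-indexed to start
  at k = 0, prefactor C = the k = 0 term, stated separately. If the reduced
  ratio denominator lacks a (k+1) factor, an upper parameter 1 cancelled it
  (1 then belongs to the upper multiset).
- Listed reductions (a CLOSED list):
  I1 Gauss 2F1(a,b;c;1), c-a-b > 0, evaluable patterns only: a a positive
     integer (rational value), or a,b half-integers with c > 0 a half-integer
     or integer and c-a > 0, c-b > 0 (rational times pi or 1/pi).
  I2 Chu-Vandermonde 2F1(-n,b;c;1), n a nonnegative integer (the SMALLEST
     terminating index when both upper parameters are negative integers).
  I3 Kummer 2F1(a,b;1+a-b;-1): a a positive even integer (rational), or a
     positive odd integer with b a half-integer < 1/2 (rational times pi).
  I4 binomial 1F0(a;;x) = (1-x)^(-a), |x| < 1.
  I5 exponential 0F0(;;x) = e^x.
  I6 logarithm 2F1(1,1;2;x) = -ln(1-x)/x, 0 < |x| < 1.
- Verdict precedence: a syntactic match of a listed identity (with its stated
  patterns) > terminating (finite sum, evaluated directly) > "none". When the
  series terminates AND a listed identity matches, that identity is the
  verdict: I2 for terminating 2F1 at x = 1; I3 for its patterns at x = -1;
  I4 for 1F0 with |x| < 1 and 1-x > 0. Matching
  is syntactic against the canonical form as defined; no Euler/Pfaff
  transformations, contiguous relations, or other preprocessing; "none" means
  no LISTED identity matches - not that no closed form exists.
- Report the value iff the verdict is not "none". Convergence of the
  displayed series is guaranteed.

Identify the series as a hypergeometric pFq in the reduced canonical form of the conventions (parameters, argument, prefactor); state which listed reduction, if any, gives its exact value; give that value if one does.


Structural cue: with t_0 = -\frac{3}{2}, the expanded ratio factors over Q; prefactor -3/2, roots give parameters.
Adjacent-term ratio: r(k) = -\frac{2}{7} * (k+\frac{11}{2}) / [(k+1)] - rational; roots negated = parameters, x = -\frac{2}{7}, C = -\frac{3}{2}.

Reduced: x = -\frac{2}{7}, 1F0, upper = {\frac{11}{2}}, lower = {-}, C = -\frac{3}{2}. Verdict at x = -\frac{2}{7}: the I4 binomial reduction matches (the 1F0 binomial series: exponent -11/2, x = -\frac{2}{7}). Exact value: \left(-\frac{3}{2}\right) \cdot \left(\frac{9}{7}\right)^{-\frac{11}{2}}.


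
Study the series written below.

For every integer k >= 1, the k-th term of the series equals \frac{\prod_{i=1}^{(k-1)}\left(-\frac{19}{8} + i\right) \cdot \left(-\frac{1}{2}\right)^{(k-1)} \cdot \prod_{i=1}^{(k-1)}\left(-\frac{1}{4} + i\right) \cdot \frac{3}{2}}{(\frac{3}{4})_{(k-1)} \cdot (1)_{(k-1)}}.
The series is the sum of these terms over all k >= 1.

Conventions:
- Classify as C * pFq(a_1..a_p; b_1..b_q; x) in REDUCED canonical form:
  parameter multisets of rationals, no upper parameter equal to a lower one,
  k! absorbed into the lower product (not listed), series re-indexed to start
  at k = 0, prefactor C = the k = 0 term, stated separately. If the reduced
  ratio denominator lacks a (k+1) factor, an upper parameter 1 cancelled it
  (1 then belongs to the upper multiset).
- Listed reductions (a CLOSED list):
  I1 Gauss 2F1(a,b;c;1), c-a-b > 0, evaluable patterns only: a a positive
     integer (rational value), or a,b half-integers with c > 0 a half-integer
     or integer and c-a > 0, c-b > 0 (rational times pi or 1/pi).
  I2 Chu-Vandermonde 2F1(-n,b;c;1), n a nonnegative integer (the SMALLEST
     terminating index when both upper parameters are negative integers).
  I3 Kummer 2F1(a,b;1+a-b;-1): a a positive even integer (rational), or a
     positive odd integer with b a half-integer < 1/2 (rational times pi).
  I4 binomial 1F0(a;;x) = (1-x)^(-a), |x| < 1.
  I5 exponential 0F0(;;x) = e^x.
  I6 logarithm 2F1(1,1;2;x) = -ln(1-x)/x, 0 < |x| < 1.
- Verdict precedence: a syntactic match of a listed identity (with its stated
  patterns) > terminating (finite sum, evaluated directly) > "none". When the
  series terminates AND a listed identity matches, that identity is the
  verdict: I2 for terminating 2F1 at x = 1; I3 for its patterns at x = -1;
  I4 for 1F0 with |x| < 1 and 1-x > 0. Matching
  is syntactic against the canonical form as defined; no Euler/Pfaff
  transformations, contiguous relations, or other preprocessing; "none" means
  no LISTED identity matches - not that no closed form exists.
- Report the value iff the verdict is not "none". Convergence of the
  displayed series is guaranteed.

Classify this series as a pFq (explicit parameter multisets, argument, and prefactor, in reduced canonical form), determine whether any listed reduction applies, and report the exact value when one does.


First insight: x = -\frac{1}{2} and (1)_k (prefactor 3/2) is k! itself.
Adjacent-term ratio: r(k) = -\frac{1}{2} * (k-\frac{11}{8}) / [(k+1)] - rational in k, leading ratio -\frac{1}{2}; with t_0 = \frac{3}{2}, classification follows.

At argument -\frac{1}{2}: a 1F0 with upper {-\frac{11}{8}}, lower {-}, scaled by C = \frac{3}{2}. Verdict (x = -\frac{1}{2}): binomial (I4) applies (the 1F0 binomial series: exponent 11/8, x = -\frac{1}{2}). Sum: \frac{3}{2} \cdot \left(\frac{3}{2}\right)^{\frac{11}{8}}.


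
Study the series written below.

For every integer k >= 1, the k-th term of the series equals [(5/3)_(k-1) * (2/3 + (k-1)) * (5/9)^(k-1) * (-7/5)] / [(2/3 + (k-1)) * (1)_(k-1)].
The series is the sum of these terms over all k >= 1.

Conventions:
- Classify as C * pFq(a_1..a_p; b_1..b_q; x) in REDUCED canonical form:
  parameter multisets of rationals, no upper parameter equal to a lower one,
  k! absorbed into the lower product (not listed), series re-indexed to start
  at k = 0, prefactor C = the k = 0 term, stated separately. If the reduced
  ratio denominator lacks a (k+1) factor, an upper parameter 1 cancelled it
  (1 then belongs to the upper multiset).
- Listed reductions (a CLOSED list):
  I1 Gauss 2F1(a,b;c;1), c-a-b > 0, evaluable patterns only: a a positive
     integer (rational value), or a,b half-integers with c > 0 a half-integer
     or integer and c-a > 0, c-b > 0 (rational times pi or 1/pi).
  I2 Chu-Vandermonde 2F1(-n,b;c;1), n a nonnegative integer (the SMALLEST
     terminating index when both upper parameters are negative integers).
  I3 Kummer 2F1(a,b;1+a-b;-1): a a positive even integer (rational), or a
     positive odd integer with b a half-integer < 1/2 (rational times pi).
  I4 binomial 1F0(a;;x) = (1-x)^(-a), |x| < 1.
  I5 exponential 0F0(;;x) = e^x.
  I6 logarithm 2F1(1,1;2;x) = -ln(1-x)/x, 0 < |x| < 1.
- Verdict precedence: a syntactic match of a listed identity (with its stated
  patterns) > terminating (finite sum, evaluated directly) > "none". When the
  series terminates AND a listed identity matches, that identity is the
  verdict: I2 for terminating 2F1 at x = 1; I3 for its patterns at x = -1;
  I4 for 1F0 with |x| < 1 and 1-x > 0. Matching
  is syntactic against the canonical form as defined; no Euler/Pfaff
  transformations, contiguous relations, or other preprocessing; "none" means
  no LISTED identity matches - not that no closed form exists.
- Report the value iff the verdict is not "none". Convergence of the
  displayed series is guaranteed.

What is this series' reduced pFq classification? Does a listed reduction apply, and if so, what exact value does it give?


With C = -7/5: the canonical form is 1F0(5/3; -; 5/9). Verdict at x = 5/9: the I4 binomial reduction matches (the 1F0 binomial series: exponent -5/3, x = 5/9). Sum: (-7/5) * (4/9)^(-5/3).

Key observation: t_0 = -7/5 here, and striking the common factor k + 2/3 reduces the term (C = -7/5, x = 5/9).
Step ratio: r(k) = (5/9) * (k+5/3) / [(k+1)] - rational in k, leading ratio (5/9); with t_0 = -7/5, classification follows.


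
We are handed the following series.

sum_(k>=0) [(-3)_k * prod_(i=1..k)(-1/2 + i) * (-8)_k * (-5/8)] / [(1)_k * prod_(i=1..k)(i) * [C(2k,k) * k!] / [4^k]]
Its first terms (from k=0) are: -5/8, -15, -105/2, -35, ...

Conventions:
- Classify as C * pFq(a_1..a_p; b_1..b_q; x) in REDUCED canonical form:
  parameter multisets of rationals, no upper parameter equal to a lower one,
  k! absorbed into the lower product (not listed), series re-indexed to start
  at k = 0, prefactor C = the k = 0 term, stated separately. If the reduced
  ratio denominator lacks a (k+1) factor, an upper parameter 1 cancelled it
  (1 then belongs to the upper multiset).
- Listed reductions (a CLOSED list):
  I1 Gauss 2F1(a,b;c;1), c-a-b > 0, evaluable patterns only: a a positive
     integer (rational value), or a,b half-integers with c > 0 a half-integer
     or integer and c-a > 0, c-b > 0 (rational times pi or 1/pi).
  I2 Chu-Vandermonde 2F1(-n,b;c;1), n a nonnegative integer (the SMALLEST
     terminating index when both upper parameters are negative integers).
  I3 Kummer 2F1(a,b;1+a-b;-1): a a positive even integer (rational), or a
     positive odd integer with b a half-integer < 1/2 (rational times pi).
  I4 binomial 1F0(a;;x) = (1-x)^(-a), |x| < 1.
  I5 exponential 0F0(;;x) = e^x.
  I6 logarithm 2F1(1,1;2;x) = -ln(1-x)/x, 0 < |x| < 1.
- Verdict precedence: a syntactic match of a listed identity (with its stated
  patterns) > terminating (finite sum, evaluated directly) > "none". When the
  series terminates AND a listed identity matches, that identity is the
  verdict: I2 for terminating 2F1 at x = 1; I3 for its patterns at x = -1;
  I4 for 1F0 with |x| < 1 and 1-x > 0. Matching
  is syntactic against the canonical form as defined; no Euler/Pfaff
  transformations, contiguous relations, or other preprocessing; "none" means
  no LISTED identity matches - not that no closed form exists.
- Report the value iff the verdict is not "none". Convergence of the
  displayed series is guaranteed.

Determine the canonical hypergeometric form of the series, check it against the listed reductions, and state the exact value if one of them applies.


Key step: x = 1 and the lower central binomial (prefactor -5/8) hides (1/2)_k.
Consecutive-term ratio: r(k) = 1 * (k-8) (k-3) / [(k+1) (k+1)] - rational in k. x = 1; t_0 = -5/8; negate the roots.

Prefactor -5/8, argument 1: 2F1 with upper {-8, -3} over lower {1}. Verdict: this is Chu-Vandermonde (I2) (terminating 2F1 at x = 1 with n = 3, b = -8, c = 1). Hence: -825/8.


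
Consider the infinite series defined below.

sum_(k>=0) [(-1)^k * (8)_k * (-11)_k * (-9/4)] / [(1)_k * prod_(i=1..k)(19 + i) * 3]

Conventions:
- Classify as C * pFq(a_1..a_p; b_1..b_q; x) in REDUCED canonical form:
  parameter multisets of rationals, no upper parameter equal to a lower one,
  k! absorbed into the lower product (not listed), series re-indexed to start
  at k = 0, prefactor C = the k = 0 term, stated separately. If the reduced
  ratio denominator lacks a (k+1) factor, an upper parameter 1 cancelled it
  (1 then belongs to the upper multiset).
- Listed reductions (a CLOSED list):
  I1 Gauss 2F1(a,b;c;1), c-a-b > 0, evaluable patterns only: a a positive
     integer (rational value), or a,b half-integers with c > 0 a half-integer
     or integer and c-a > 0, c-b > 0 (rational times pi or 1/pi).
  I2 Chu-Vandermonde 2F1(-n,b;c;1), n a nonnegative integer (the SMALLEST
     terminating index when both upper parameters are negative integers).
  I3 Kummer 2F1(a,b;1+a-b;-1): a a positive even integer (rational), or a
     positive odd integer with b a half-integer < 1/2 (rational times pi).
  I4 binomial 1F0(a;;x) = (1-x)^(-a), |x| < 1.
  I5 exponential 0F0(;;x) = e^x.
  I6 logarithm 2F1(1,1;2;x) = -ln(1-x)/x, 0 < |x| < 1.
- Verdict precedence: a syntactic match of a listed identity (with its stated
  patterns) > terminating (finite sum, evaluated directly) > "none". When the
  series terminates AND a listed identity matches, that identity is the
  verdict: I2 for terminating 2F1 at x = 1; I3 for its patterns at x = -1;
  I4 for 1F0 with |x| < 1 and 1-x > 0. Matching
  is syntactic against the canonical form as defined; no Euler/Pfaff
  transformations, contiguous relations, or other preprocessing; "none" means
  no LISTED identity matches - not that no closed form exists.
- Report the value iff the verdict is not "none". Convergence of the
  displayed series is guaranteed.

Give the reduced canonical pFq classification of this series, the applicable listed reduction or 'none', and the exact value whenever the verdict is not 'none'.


Reduced: x = -1, 2F1, upper = {-11, 8}, lower = {20}, C = -3/4. Verdict: Kummer (I3) matches (x = -1; c = 20 equals 1+a-b for upper {-11, 8}: listed pattern). Value: -2907/70.

Structural cue: with t_0 = -3/4, (1)_k (C = -3/4) is k! itself.
Ratio: r(k) = (-1) * (k-11) (k+8) / [(k+20) (k+1)] - rational in k. x = (-1); t_0 = -3/4; negate the roots.


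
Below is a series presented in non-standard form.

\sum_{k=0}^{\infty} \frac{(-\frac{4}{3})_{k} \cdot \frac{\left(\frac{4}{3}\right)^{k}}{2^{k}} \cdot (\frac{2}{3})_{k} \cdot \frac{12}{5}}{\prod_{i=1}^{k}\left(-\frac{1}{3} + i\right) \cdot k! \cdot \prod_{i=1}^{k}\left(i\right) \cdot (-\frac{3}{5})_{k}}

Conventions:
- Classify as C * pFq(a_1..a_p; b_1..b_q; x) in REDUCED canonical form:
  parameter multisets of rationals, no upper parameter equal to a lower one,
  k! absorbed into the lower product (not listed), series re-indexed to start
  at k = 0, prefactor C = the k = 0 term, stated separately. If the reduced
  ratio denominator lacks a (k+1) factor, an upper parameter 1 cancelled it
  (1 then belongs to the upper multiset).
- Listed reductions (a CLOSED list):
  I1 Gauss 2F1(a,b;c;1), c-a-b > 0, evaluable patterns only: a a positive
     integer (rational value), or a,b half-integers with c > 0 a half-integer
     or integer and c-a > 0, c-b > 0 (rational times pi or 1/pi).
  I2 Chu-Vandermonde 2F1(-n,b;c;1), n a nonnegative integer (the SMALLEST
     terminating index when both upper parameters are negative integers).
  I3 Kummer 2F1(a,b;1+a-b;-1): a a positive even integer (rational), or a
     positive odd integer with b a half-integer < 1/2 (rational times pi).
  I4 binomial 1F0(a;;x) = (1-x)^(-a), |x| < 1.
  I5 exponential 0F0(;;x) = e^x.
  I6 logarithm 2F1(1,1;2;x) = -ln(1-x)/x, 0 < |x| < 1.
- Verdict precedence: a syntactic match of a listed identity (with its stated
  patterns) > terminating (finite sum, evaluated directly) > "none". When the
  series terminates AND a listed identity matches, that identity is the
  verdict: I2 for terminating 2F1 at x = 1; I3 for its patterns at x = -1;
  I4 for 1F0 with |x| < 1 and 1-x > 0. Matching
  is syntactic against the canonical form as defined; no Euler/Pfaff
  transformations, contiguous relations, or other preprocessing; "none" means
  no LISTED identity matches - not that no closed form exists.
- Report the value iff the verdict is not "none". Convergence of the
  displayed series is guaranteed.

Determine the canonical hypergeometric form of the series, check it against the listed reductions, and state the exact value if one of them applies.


Key observation: t_0 being \frac{12}{5}, the two k-th powers (C = 12/5, x = 2/3) combine into one argument.
Term ratio: r(k) = \frac{2}{3} * (k-\frac{4}{3}) / [(k-\frac{3}{5}) (k+1) (k+1)] - poly over poly, x = \frac{2}{3} from leading terms; C = \frac{12}{5} at k = 0.

This is \frac{12}{5} * 1F2(-\frac{4}{3}; -\frac{3}{5}, 1; \frac{2}{3}) in reduced canonical form. Verdict: none. A 1F2 with upper {-\frac{4}{3}} fits none of I1-I6 at x = \frac{2}{3}; the sum runs forever.
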